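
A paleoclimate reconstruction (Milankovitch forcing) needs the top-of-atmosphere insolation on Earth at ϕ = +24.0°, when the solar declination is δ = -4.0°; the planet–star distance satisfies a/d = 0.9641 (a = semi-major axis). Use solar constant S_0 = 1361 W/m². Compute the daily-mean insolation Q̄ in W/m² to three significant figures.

Q̄ ≈ 349 W/m²

cos h₀ = −tan(+24.0°) tan(-4.000°) = 0.0311, h₀ = 1.5397 rad.
Bracket: h₀ sin ϕ sin δ + cos ϕ cos δ sin h₀ = 1.5397×0.40674×-0.06976 + 0.91355×0.99756×0.99952 = -0.043688 + 0.910884 = 0.867196.
Inverse-square distance factor (a/d)² = 0.9641² = 0.929489.
Q̄ = (S_0/π) × 0.929489 × [bracket] = (1361/π) × 0.929489 × 0.867196 = 349.2 W/m².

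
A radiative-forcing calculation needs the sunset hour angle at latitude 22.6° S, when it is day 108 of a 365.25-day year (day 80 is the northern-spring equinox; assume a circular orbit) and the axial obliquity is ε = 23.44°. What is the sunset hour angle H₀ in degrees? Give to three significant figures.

H₀ = 85.5°

Solar longitude: λ_s = 360° × (108 − 80)/365.25 = 27.598°.
sin δ = sin 23.44° × sin 27.598° = 0.18428, so δ = +10.619°.
cos H₀ = −tan φ · tan δ = −tan(-22.6°) × tan(+10.619°) = 0.0780, so H₀ = 1.4927 rad = 85.52°.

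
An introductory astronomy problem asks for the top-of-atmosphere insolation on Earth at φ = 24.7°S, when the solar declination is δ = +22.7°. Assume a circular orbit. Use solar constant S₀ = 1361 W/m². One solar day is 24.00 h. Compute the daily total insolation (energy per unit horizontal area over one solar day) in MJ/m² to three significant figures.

cos H₀ = −tan(-24.7°) tan(+22.700°) = 0.1924, H₀ = 1.3772 rad.
Bracket: H₀ sin φ sin δ + cos φ cos δ sin H₀ = 1.3772×-0.41787×0.38591 + 0.90851×0.92254×0.98132 = -0.222088 + 0.822480 = 0.600392.
Q̄ = (S₀/π) × [bracket] = (1361/π) × 0.600392 = 260.10 W/m².
Daily total = Q̄ × 24.00 h × 3600 s/h = 260.10 × 24.00 × 3600 / 10⁶ = 22.47 MJ/m².

22.5 MJ/m²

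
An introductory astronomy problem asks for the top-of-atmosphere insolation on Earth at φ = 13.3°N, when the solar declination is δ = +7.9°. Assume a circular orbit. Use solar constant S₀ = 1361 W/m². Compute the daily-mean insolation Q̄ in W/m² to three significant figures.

Q̄ ≈ 439 W/m²

cos H₀ = −tan(+13.3°) tan(+7.900°) = -0.0328, H₀ = 1.6036 rad.
Bracket: H₀ sin φ sin δ + cos φ cos δ sin H₀ = 1.6036×0.23005×0.13744 + 0.97318×0.99051×0.99946 = 0.050703 + 0.963424 = 1.014127.
Q̄ = (S₀/π) × [bracket] = (1361/π) × 1.014127 = 439.3 W/m².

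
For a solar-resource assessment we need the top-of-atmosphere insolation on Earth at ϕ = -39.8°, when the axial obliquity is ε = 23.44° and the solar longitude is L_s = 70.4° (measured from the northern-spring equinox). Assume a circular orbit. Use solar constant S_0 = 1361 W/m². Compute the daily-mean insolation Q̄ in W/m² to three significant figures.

Solar declination: sin δ = sin ε · sin L_s = sin 23.44° × sin 70.4° = 0.37474, so δ = +22.008°.
cos h₀ = −tan(-39.8°) tan(+22.008°) = 0.3368, h₀ = 1.2273 rad.
Bracket: h₀ sin ϕ sin δ + cos ϕ cos δ sin h₀ = 1.2273×-0.64011×0.37474 + 0.76828×0.92713×0.94159 = -0.294398 + 0.670690 = 0.376292.
Q̄ = (S_0/π) × [bracket] = (1361/π) × 0.376292 = 163.0 W/m².

Q̄ ≈ 163 W/m²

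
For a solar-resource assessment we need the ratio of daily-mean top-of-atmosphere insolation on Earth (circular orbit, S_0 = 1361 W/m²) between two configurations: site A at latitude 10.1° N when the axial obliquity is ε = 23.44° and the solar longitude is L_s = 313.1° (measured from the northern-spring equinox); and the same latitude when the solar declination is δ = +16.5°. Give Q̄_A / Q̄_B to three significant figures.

— Configuration A (ϕ=+10.1°):
Solar declination: sin δ = sin ε · sin L_s = sin 23.44° × sin 313.1° = -0.29045, so δ = -16.885°.
cos h₀ = −tan(+10.1°) tan(-16.885°) = 0.0541, h₀ = 1.5167 rad.
Bracket: h₀ sin ϕ sin δ + cos ϕ cos δ sin h₀ = 1.5167×0.17537×-0.29045 + 0.98450×0.95689×0.99854 = -0.077255 + 0.940683 = 0.863428.
Q̄ = (S_0/π) × [bracket] = (1361/π) × 0.863428 = 374.05 W/m².
— Configuration B (ϕ=+10.1°):
cos h₀ = −tan(+10.1°) tan(+16.500°) = -0.0528, h₀ = 1.6236 rad.
Bracket: h₀ sin ϕ sin δ + cos ϕ cos δ sin h₀ = 1.6236×0.17537×0.28402 + 0.98450×0.95882×0.99861 = 0.080869 + 0.942646 = 1.023515.
Q̄ = (S_0/π) × [bracket] = (1361/π) × 1.023515 = 443.41 W/m².
Ratio Q̄_A / Q̄_B = 374.05 / 443.41 = 0.8436.

Q̄_A / Q̄_B ≈ 0.844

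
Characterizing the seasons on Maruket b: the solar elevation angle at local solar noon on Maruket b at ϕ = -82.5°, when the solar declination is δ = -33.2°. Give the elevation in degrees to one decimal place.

At local noon the hour angle is zero, so the zenith angle equals |ϕ − δ| = |-82.5° − (-33.200°)| = 49.300°.
Elevation = 90° − 49.300° = 40.7°.

40.7°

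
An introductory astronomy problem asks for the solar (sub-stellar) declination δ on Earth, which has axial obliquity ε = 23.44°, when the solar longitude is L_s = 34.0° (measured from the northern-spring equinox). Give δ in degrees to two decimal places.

δ = +12.85°

sin δ = sin ε · sin L_s = sin 23.44° × sin 34.0° = 0.222441.
δ = arcsin(0.222441) = +12.85°.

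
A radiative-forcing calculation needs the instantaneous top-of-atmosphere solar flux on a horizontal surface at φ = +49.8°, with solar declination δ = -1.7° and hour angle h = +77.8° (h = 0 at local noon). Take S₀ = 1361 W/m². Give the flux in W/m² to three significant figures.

cos θ_z = sin φ sin δ + cos φ cos δ cos h = -0.022659 + 0.136341 = 0.113682.
Flux = S₀ · cos θ_z = 1361 × 0.113682 = 154.7 W/m².

155 W/m²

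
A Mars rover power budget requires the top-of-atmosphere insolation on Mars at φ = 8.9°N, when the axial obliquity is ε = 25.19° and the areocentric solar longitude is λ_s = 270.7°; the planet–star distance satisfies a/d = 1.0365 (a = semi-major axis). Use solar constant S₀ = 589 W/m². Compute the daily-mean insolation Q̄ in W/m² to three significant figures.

sin δ = sin 25.19° × sin 270.7° = -0.42559, so δ = -25.188°.
cos H₀ = −tan(+8.9°) tan(-25.188°) = 0.0736, H₀ = 1.4971 rad.
Bracket: H₀ sin φ sin δ + cos φ cos δ sin H₀ = 1.4971×0.15471×-0.42559 + 0.98796×0.90492×0.99728 = -0.098574 + 0.891593 = 0.793019.
Inverse-square distance factor (a/d)² = 1.0365² = 1.074332.
Q̄ = (S₀/π) × 1.074332 × [bracket] = (589/π) × 1.074332 × 0.793019 = 159.7 W/m².

Q̄ ≈ 160 W/m²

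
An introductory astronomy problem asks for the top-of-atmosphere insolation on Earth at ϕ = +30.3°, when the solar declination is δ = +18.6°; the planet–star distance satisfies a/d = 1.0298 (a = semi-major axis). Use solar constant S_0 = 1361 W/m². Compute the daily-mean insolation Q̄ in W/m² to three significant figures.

Q̄ ≈ 499 W/m²

cos h₀ = −tan(+30.3°) tan(+18.600°) = -0.1967, h₀ = 1.7687 rad.
Bracket: h₀ sin ϕ sin δ + cos ϕ cos δ sin h₀ = 1.7687×0.50453×0.31896 + 0.86340×0.94777×0.98047 = 0.284628 + 0.802323 = 1.086951.
Inverse-square distance factor (a/d)² = 1.0298² = 1.060488.
Q̄ = (S_0/π) × 1.060488 × [bracket] = (1361/π) × 1.060488 × 1.086951 = 499.4 W/m².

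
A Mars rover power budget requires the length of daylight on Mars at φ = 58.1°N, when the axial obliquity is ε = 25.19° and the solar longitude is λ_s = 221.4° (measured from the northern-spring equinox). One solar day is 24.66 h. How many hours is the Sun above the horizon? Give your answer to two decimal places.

Solar declination: sin δ = sin ε · sin λ_s = sin 25.19° × sin 221.4° = -0.28147, so δ = -16.348°.
cos H₀ = −tan φ · tan δ = −tan(+58.1°) × tan(-16.348°) = 0.4713, so H₀ = 1.0801 rad = 61.88°.
Daylight = 2H₀/(2π) × 24.66 h = (1.0801/π) × 24.66 = 8.48 h.

8.48 h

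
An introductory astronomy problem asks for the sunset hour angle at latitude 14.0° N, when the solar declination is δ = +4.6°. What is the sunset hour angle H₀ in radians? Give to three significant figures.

cos H₀ = −tan φ · tan δ = −tan(+14.0°) × tan(+4.600°) = -0.0201, so H₀ = 1.5909 rad = 91.15°.

H₀ = 1.59 rad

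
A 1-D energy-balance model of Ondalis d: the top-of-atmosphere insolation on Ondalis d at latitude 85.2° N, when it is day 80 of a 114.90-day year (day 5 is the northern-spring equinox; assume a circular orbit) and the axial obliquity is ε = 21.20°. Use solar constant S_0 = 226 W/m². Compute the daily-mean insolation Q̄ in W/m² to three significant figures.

Q̄ ≈ 0.00 W/m²

Solar longitude: L_s = 360° × (80 − 5)/114.90 = 234.987°.
sin δ = sin 21.20° × sin 234.987° = -0.29618, so δ = -17.228°.
cos h₀ = −tan(+85.2°) tan(-17.228°) = 3.6928 ≥ 1 ⇒ polar night, h₀ = 0 and Q̄ = 0.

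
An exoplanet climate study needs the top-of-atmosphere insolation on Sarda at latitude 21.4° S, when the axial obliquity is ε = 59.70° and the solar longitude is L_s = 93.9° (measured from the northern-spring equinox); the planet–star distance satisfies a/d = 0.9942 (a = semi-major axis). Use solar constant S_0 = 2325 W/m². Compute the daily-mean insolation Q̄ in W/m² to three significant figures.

Solar declination: sin δ = sin ε · sin L_s = sin 59.70° × sin 93.9° = 0.86140, so δ = +59.474°.
cos h₀ = −tan(-21.4°) tan(+59.474°) = 0.6646, h₀ = 0.8438 rad.
Bracket: h₀ sin ϕ sin δ + cos ϕ cos δ sin h₀ = 0.8438×-0.36488×0.86140 + 0.93106×0.50793×0.74719 = -0.265213 + 0.353356 = 0.088143.
Inverse-square distance factor (a/d)² = 0.9942² = 0.988434.
Q̄ = (S_0/π) × 0.988434 × [bracket] = (2325/π) × 0.988434 × 0.088143 = 64.48 W/m².

Q̄ ≈ 64.5 W/m²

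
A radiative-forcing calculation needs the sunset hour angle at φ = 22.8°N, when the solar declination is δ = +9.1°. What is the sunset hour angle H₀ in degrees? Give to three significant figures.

H₀ = 93.9°

cos H₀ = −tan φ · tan δ = −tan(+22.8°) × tan(+9.100°) = -0.0673, so H₀ = 1.6382 rad = 93.86°.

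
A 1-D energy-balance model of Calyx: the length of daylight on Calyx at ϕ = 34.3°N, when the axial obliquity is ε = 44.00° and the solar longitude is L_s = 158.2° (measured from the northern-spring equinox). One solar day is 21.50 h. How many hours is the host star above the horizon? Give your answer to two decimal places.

Solar declination: sin δ = sin ε · sin L_s = sin 44.00° × sin 158.2° = 0.25797, so δ = +14.950°.
cos h₀ = −tan ϕ · tan δ = −tan(+34.3°) × tan(+14.950°) = -0.1821, so h₀ = 1.7540 rad = 100.49°.
Daylight = 2h₀/(2π) × 21.50 h = (1.7540/π) × 21.50 = 12.00 h.

12.00 h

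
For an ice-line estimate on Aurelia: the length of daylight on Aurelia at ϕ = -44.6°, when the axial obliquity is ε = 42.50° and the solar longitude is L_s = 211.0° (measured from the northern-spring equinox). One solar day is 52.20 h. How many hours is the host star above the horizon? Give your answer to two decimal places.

Solar declination: sin δ = sin ε · sin L_s = sin 42.50° × sin 211.0° = -0.34795, so δ = -20.362°.
cos h₀ = −tan ϕ · tan δ = −tan(-44.6°) × tan(-20.362°) = -0.3660, so h₀ = 1.9455 rad = 111.47°.
Daylight = 2h₀/(2π) × 52.20 h = (1.9455/π) × 52.20 = 32.33 h.

32.33 h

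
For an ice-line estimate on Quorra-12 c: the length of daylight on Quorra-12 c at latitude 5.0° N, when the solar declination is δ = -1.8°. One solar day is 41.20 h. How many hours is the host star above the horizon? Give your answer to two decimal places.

20.56 h

cos H₀ = −tan φ · tan δ = −tan(+5.0°) × tan(-1.800°) = 0.0027, so H₀ = 1.5680 rad = 89.84°.
Daylight = 2H₀/(2π) × 41.20 h = (1.5680/π) × 41.20 = 20.56 h.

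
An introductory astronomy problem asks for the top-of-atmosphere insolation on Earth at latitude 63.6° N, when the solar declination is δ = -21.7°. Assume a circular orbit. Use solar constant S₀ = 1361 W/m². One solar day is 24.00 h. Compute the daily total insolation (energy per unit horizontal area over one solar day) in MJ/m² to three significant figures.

1.30 MJ/m²

cos H₀ = −tan(+63.6°) tan(-21.700°) = 0.8017, H₀ = 0.6407 rad.
Bracket: H₀ sin φ sin δ + cos φ cos δ sin H₀ = 0.6407×0.89571×-0.36975 + 0.44464×0.92913×0.59778 = -0.212193 + 0.246960 = 0.034767.
Q̄ = (S₀/π) × [bracket] = (1361/π) × 0.034767 = 15.062 W/m².
Daily total = Q̄ × 24.00 h × 3600 s/h = 15.062 × 24.00 × 3600 / 10⁶ = 1.301 MJ/m².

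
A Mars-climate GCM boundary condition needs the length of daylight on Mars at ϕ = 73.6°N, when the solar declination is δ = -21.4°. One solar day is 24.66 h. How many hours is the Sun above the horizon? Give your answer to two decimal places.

cos h₀ = −tan ϕ · tan δ = 1.3315 ≥ 1, so the Sun never rises (polar night) and h₀ = 0.
Daylight = 2h₀/(2π) × 24.66 h = (0.0000/π) × 24.66 = 0.00 h.

0.00 h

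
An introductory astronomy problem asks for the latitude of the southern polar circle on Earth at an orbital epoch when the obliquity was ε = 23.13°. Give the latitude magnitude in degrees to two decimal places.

66.87°

The polar circle is the lowest latitude that experiences at least one full rotation of continuous darkness at the northern-summer solstice; it lies at |φ| = 90° − ε = 90° − 23.13° = 66.87°.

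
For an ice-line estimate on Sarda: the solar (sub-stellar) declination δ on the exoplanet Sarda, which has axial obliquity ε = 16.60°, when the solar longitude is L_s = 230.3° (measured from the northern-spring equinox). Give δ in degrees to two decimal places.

sin δ = sin ε · sin L_s = sin 16.60° × sin 230.3° = -0.219809.
δ = arcsin(-0.219809) = -12.70°.

δ = -12.70°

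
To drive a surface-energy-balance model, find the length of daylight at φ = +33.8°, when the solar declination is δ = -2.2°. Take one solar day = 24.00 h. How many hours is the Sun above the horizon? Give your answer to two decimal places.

cos H₀ = −tan φ · tan δ = −tan(+33.8°) × tan(-2.200°) = 0.0257, so H₀ = 1.5451 rad = 88.53°.
Daylight = 2H₀/(2π) × 24.00 h = (1.5451/π) × 24.00 = 11.80 h.

11.80 h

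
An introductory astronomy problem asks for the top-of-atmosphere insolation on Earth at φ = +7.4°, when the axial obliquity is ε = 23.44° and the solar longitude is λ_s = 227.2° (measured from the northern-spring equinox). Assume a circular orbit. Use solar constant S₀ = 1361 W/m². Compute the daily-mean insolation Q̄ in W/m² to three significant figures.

Q̄ ≈ 386 W/m²

Solar declination: sin δ = sin ε · sin λ_s = sin 23.44° × sin 227.2° = -0.29187, so δ = -16.970°.
cos H₀ = −tan(+7.4°) tan(-16.970°) = 0.0396, H₀ = 1.5312 rad.
Bracket: H₀ sin φ sin δ + cos φ cos δ sin H₀ = 1.5312×0.12880×-0.29187 + 0.99167×0.95646×0.99921 = -0.057562 + 0.947743 = 0.890181.
Q̄ = (S₀/π) × [bracket] = (1361/π) × 0.890181 = 385.6 W/m².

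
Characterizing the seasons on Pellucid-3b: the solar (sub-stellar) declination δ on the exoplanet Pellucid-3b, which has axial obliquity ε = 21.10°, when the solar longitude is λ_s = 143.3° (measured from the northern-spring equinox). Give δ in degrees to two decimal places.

δ = +12.42°

sin δ = sin ε · sin λ_s = sin 21.10° × sin 143.3° = 0.215143.
δ = arcsin(0.215143) = +12.42°.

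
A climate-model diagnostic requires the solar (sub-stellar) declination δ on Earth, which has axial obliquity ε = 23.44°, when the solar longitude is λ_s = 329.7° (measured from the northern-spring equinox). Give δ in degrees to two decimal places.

δ = -11.58°

sin δ = sin ε · sin λ_s = sin 23.44° × sin 329.7° = -0.200695.
δ = arcsin(-0.200695) = -11.58°.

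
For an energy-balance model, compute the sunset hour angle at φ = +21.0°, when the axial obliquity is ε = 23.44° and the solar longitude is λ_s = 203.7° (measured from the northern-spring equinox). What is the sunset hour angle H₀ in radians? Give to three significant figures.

H₀ = 1.51 rad

Solar declination: sin δ = sin ε · sin λ_s = sin 23.44° × sin 203.7° = -0.15989, so δ = -9.201°.
cos H₀ = −tan φ · tan δ = −tan(+21.0°) × tan(-9.201°) = 0.0622, so H₀ = 1.5086 rad = 86.44°.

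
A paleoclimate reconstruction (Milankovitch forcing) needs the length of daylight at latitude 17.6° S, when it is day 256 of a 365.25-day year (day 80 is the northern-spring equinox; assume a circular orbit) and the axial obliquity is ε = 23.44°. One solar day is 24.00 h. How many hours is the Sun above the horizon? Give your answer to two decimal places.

Solar longitude: λ_s = 360° × (256 − 80)/365.25 = 173.470°.
sin δ = sin 23.44° × sin 173.470° = 0.04524, so δ = +2.593°.
cos H₀ = −tan φ · tan δ = −tan(-17.6°) × tan(+2.593°) = 0.0144, so H₀ = 1.5564 rad = 89.18°.
Daylight = 2H₀/(2π) × 24.00 h = (1.5564/π) × 24.00 = 11.89 h.

11.89 h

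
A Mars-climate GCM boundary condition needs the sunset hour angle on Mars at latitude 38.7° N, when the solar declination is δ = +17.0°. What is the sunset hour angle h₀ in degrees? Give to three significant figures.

cos h₀ = −tan ϕ · tan δ = −tan(+38.7°) × tan(+17.000°) = -0.2449, so h₀ = 1.8183 rad = 104.18°.

h₀ = 104°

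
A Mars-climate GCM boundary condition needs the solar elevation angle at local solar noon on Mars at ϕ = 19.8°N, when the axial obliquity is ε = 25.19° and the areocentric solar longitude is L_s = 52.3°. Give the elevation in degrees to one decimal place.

sin δ = sin 25.19° × sin 52.3° = 0.33676, so δ = +19.680°.
At local noon the hour angle is zero, so the zenith angle equals |ϕ − δ| = |+19.8° − (+19.680°)| = 0.120°.
Elevation = 90° − 0.120° = 89.9°.

89.9°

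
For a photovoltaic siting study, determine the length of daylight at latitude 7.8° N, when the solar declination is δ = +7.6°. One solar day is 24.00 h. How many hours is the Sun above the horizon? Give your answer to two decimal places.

cos h₀ = −tan ϕ · tan δ = −tan(+7.8°) × tan(+7.600°) = -0.0183, so h₀ = 1.5891 rad = 91.05°.
Daylight = 2h₀/(2π) × 24.00 h = (1.5891/π) × 24.00 = 12.14 h.

12.14 h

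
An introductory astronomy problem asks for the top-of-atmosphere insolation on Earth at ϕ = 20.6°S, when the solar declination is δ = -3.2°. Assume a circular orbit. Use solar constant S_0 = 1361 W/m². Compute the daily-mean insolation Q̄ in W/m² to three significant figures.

cos h₀ = −tan(-20.6°) tan(-3.200°) = -0.0210, h₀ = 1.5918 rad.
Bracket: h₀ sin ϕ sin δ + cos ϕ cos δ sin h₀ = 1.5918×-0.35184×-0.05582 + 0.93606×0.99844×0.99978 = 0.031262 + 0.934394 = 0.965656.
Q̄ = (S_0/π) × [bracket] = (1361/π) × 0.965656 = 418.3 W/m².

Q̄ ≈ 418 W/m²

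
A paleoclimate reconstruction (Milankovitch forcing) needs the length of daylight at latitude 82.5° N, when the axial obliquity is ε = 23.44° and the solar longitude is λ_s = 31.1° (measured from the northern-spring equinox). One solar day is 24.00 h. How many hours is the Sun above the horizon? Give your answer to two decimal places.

Solar declination: sin δ = sin ε · sin λ_s = sin 23.44° × sin 31.1° = 0.20547, so δ = +11.857°.
Sunrise equation: cos H₀ = −tan φ · tan δ = -1.5947 ≤ −1, so the Sun never sets (polar day) and H₀ = π.
Daylight = 2H₀/(2π) × 24.00 h = (3.1416/π) × 24.00 = 24.00 h.

24.00 h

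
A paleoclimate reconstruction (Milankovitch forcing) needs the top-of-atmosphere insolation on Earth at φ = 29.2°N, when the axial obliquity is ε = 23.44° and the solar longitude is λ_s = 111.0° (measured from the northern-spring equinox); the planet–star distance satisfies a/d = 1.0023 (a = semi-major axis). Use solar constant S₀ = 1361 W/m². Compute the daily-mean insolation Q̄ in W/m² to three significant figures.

Q̄ ≈ 485 W/m²

Solar declination: sin δ = sin ε · sin λ_s = sin 23.44° × sin 111.0° = 0.37137, so δ = +21.800°.
cos H₀ = −tan(+29.2°) tan(+21.800°) = -0.2235, H₀ = 1.7962 rad.
Bracket: H₀ sin φ sin δ + cos φ cos δ sin H₀ = 1.7962×0.48786×0.37137 + 0.87292×0.92849×0.97470 = 0.325429 + 0.789992 = 1.115421.
Inverse-square distance factor (a/d)² = 1.0023² = 1.004605.
Q̄ = (S₀/π) × 1.004605 × [bracket] = (1361/π) × 1.004605 × 1.115421 = 485.4 W/m².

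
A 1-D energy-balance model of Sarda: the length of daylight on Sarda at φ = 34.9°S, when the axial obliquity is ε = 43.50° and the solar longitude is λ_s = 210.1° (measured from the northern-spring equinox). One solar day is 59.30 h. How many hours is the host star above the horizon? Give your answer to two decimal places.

34.55 h

Solar declination: sin δ = sin ε · sin λ_s = sin 43.50° × sin 210.1° = -0.34522, so δ = -20.195°.
cos H₀ = −tan φ · tan δ = −tan(-34.9°) × tan(-20.195°) = -0.2566, so H₀ = 1.8303 rad = 104.87°.
Daylight = 2H₀/(2π) × 59.30 h = (1.8303/π) × 59.30 = 34.55 h.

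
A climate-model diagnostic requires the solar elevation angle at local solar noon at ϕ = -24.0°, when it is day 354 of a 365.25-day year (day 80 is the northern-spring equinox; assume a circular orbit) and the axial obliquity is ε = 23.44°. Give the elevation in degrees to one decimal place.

Solar longitude: L_s = 360° × (354 − 80)/365.25 = 270.062°.
sin δ = sin 23.44° × sin 270.062° = -0.39779, so δ = -23.440°.
At local noon the hour angle is zero, so the zenith angle equals |ϕ − δ| = |-24.0° − (-23.440°)| = 0.560°.
Elevation = 90° − 0.560° = 89.4°.

89.4°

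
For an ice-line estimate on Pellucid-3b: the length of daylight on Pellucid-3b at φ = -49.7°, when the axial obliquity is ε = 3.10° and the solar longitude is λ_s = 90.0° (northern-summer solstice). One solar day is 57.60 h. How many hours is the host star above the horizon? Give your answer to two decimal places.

Solar declination: sin δ = sin ε · sin λ_s = sin 3.10° × sin 90.0° = 0.05408, so δ = +3.100°.
cos H₀ = −tan φ · tan δ = −tan(-49.7°) × tan(+3.100°) = 0.0639, so H₀ = 1.5069 rad = 86.34°.
Daylight = 2H₀/(2π) × 57.60 h = (1.5069/π) × 57.60 = 27.63 h.

27.63 h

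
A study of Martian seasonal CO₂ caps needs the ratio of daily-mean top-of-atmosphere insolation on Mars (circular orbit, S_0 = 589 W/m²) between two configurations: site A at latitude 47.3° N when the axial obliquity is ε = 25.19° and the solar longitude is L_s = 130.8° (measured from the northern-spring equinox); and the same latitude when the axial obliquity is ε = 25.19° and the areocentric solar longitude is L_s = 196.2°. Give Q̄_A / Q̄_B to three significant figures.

— Configuration A (ϕ=+47.3°):
Solar declination: sin δ = sin ε · sin L_s = sin 25.19° × sin 130.8° = 0.32219, so δ = +18.796°.
cos h₀ = −tan(+47.3°) tan(+18.796°) = -0.3688, h₀ = 1.9485 rad.
Bracket: h₀ sin ϕ sin δ + cos ϕ cos δ sin h₀ = 1.9485×0.73491×0.32219 + 0.67816×0.94667×0.92950 = 0.461367 + 0.596733 = 1.058100.
Q̄ = (S_0/π) × [bracket] = (589/π) × 1.058100 = 198.38 W/m².
— Configuration B (ϕ=+47.3°):
sin δ = sin 25.19° × sin 196.2° = -0.11874, so δ = -6.820°.
cos h₀ = −tan(+47.3°) tan(-6.820°) = 0.1296, h₀ = 1.4408 rad.
Bracket: h₀ sin ϕ sin δ + cos ϕ cos δ sin h₀ = 1.4408×0.73491×-0.11874 + 0.67816×0.99292×0.99157 = -0.125729 + 0.667682 = 0.541953.
Q̄ = (S_0/π) × [bracket] = (589/π) × 0.541953 = 101.61 W/m².
Ratio Q̄_A / Q̄_B = 198.38 / 101.61 = 1.952.

Q̄_A / Q̄_B ≈ 1.95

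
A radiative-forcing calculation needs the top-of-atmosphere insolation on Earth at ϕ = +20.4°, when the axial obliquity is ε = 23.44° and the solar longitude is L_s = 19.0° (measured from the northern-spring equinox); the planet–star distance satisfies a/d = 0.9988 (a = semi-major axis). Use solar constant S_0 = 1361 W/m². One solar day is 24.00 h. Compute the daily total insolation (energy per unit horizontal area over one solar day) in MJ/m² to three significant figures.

Solar declination: sin δ = sin ε · sin L_s = sin 23.44° × sin 19.0° = 0.12951, so δ = +7.441°.
cos h₀ = −tan(+20.4°) tan(+7.441°) = -0.0486, h₀ = 1.6194 rad.
Bracket: h₀ sin ϕ sin δ + cos ϕ cos δ sin h₀ = 1.6194×0.34857×0.12951 + 0.93728×0.99158×0.99882 = 0.073105 + 0.928291 = 1.001396.
Inverse-square distance factor (a/d)² = 0.9988² = 0.997601.
Q̄ = (S_0/π) × 0.997601 × [bracket] = (1361/π) × 0.997601 × 1.001396 = 432.78 W/m².
Daily total = Q̄ × 24.00 h × 3600 s/h = 432.78 × 24.00 × 3600 / 10⁶ = 37.39 MJ/m².

37.4 MJ/m²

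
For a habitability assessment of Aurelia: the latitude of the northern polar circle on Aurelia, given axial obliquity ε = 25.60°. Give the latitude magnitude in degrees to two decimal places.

64.40°

The polar circle is the lowest latitude that experiences at least one full rotation of continuous daylight at the northern-summer solstice; it lies at |ϕ| = 90° − ε = 90° − 25.60° = 64.40°.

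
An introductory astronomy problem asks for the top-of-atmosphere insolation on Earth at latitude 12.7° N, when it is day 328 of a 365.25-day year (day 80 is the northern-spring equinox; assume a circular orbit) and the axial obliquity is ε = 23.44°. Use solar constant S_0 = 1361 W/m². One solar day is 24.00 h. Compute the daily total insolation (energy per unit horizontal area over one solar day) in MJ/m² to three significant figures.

29.6 MJ/m²

Solar longitude: L_s = 360° × (328 − 80)/365.25 = 244.435°.
sin δ = sin 23.44° × sin 244.435° = -0.35884, so δ = -21.029°.
cos h₀ = −tan(+12.7°) tan(-21.029°) = 0.0866, h₀ = 1.4840 rad.
Bracket: h₀ sin ϕ sin δ + cos ϕ cos δ sin h₀ = 1.4840×0.21985×-0.35884 + 0.97553×0.93340×0.99624 = -0.117074 + 0.907136 = 0.790062.
Q̄ = (S_0/π) × [bracket] = (1361/π) × 0.790062 = 342.27 W/m².
Daily total = Q̄ × 24.00 h × 3600 s/h = 342.27 × 24.00 × 3600 / 10⁶ = 29.57 MJ/m².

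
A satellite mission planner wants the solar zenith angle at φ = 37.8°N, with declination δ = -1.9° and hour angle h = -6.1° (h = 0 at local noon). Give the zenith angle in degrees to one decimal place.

cos θ_z = sin φ sin δ + cos φ cos δ cos h = -0.020321 + 0.785249 = 0.764928.
θ_z = arccos(0.764928) = 40.1°.

θ_z = 40.1°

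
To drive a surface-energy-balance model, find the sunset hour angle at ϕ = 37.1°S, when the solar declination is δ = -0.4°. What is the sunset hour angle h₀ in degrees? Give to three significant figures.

h₀ = 90.3°

cos h₀ = −tan ϕ · tan δ = −tan(-37.1°) × tan(-0.400°) = -0.0053, so h₀ = 1.5761 rad = 90.30°.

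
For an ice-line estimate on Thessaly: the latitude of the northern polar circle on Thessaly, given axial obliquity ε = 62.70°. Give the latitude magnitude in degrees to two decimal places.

The polar circle is the lowest latitude that experiences at least one full rotation of continuous daylight at the northern-summer solstice; it lies at |ϕ| = 90° − ε = 90° − 62.70° = 27.30°.

27.30°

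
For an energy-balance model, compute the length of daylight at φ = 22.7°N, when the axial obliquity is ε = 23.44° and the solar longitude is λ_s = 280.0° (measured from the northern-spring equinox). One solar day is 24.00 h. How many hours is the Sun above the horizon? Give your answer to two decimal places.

10.63 h

Solar declination: sin δ = sin ε · sin λ_s = sin 23.44° × sin 280.0° = -0.39175, so δ = -23.063°.
cos H₀ = −tan φ · tan δ = −tan(+22.7°) × tan(-23.063°) = 0.1781, so H₀ = 1.3917 rad = 79.74°.
Daylight = 2H₀/(2π) × 24.00 h = (1.3917/π) × 24.00 = 10.63 h.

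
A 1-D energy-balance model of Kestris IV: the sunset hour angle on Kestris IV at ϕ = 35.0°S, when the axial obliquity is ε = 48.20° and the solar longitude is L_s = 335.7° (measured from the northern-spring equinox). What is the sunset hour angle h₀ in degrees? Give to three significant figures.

Solar declination: sin δ = sin ε · sin L_s = sin 48.20° × sin 335.7° = -0.30677, so δ = -17.865°.
cos h₀ = −tan ϕ · tan δ = −tan(-35.0°) × tan(-17.865°) = -0.2257, so h₀ = 1.7984 rad = 103.04°.

h₀ = 103°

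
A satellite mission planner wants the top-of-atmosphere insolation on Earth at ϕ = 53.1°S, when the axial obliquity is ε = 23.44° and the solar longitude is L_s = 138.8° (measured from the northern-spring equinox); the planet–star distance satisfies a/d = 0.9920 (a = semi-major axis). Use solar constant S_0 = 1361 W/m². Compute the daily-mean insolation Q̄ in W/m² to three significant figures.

Q̄ ≈ 123 W/m²

Solar declination: sin δ = sin ε · sin L_s = sin 23.44° × sin 138.8° = 0.26202, so δ = +15.190°.
cos h₀ = −tan(-53.1°) tan(+15.190°) = 0.3616, h₀ = 1.2008 rad.
Bracket: h₀ sin ϕ sin δ + cos ϕ cos δ sin h₀ = 1.2008×-0.79968×0.26202 + 0.60042×0.96506×0.93233 = -0.251606 + 0.540231 = 0.288625.
Inverse-square distance factor (a/d)² = 0.9920² = 0.984064.
Q̄ = (S_0/π) × 0.984064 × [bracket] = (1361/π) × 0.984064 × 0.288625 = 123.0 W/m².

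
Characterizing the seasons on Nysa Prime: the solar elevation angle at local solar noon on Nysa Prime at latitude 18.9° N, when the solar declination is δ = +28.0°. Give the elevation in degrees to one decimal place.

At local noon the hour angle is zero, so the zenith angle equals |φ − δ| = |+18.9° − (+28.000°)| = 9.100°.
Elevation = 90° − 9.100° = 80.9°.

80.9°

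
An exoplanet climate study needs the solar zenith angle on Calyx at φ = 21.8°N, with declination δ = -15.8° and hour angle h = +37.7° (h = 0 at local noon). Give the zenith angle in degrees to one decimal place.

cos θ_z = sin φ sin δ + cos φ cos δ cos h = -0.101116 + 0.706884 = 0.605768.
θ_z = arccos(0.605768) = 52.7°.

θ_z = 52.7°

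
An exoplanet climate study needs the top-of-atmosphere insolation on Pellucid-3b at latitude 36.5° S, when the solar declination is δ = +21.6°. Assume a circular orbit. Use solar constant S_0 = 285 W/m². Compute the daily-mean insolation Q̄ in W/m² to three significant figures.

cos h₀ = −tan(-36.5°) tan(+21.600°) = 0.2930, h₀ = 1.2735 rad.
Bracket: h₀ sin ϕ sin δ + cos ϕ cos δ sin h₀ = 1.2735×-0.59482×0.36812 + 0.80386×0.92978×0.95612 = -0.278852 + 0.714616 = 0.435764.
Q̄ = (S_0/π) × [bracket] = (285/π) × 0.435764 = 39.53 W/m².

Q̄ ≈ 39.5 W/m²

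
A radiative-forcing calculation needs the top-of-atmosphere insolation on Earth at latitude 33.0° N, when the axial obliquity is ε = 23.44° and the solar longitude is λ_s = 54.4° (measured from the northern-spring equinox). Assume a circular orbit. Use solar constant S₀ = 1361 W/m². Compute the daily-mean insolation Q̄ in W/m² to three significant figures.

Q̄ ≈ 472 W/m²

Solar declination: sin δ = sin ε · sin λ_s = sin 23.44° × sin 54.4° = 0.32344, so δ = +18.871°.
cos H₀ = −tan(+33.0°) tan(+18.871°) = -0.2220, H₀ = 1.7946 rad.
Bracket: H₀ sin φ sin δ + cos φ cos δ sin H₀ = 1.7946×0.54464×0.32344 + 0.83867×0.94625×0.97505 = 0.316134 + 0.773791 = 1.089925.
Q̄ = (S₀/π) × [bracket] = (1361/π) × 1.089925 = 472.2 W/m².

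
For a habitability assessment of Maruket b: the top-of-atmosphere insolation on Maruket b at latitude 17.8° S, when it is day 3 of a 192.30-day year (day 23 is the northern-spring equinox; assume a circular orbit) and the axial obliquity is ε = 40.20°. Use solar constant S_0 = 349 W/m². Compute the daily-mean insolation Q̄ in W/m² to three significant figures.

Q̄ ≈ 119 W/m²

Solar longitude: L_s = 360° × (3 − 23)/192.30 = -37.441°, i.e. -37.441° + 360° = 322.559°.
sin δ = sin 40.20° × sin 322.559° = -0.39241, so δ = -23.104°.
cos h₀ = −tan(-17.8°) tan(-23.104°) = -0.1370, h₀ = 1.7082 rad.
Bracket: h₀ sin ϕ sin δ + cos ϕ cos δ sin h₀ = 1.7082×-0.30570×-0.39241 + 0.95213×0.91979×0.99057 = 0.204915 + 0.867501 = 1.072416.
Q̄ = (S_0/π) × [bracket] = (349/π) × 1.072416 = 119.1 W/m².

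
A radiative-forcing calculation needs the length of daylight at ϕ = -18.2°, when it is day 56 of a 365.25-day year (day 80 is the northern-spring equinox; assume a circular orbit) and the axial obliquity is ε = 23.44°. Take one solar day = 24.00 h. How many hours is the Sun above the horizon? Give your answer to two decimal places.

12.41 h

Solar longitude: L_s = 360° × (56 − 80)/365.25 = -23.655°, i.e. -23.655° + 360° = 336.345°.
sin δ = sin 23.44° × sin 336.345° = -0.15960, so δ = -9.184°.
cos h₀ = −tan ϕ · tan δ = −tan(-18.2°) × tan(-9.184°) = -0.0532, so h₀ = 1.6240 rad = 93.05°.
Daylight = 2h₀/(2π) × 24.00 h = (1.6240/π) × 24.00 = 12.41 h.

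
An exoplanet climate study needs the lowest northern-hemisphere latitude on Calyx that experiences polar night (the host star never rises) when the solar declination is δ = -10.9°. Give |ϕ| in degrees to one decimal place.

|ϕ| = 79.1°

Polar night requires cos h₀ = −tan ϕ tan δ ≥ 1, i.e. tan ϕ tan δ ≤ −1.
The boundary is |tan ϕ| · |tan δ| = 1, so |ϕ| = 90° − |δ| = 90° − 10.9° = 79.1° in the northern hemisphere.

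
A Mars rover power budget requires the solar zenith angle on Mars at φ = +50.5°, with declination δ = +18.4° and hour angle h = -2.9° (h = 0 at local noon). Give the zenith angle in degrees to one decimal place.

cos θ_z = sin φ sin δ + cos φ cos δ cos h = 0.243563 + 0.602786 = 0.846349.
θ_z = arccos(0.846349) = 32.2°.

θ_z = 32.2°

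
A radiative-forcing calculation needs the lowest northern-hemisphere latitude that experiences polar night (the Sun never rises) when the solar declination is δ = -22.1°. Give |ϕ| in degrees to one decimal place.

|ϕ| = 67.9°

Polar night requires cos h₀ = −tan ϕ tan δ ≥ 1, i.e. tan ϕ tan δ ≤ −1.
The boundary is |tan ϕ| · |tan δ| = 1, so |ϕ| = 90° − |δ| = 90° − 22.1° = 67.9° in the northern hemisphere.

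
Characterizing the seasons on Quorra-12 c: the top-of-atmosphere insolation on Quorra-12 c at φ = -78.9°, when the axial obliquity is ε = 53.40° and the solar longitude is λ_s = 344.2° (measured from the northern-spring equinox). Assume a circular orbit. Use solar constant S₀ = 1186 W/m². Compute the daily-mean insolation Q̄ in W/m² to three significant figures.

Solar declination: sin δ = sin ε · sin λ_s = sin 53.40° × sin 344.2° = -0.21859, so δ = -12.626°.
cos H₀ = −tan(-78.9°) tan(-12.626°) = -1.1418 ≤ −1 ⇒ polar day, H₀ = π.
Bracket: H₀ sin φ sin δ + cos φ cos δ sin H₀ = 3.1416×-0.98129×-0.21859 + 0.19252×0.97582×0.00000 = 0.673874 + 0.000000 = 0.673874.
Q̄ = (S₀/π) × [bracket] = (1186/π) × 0.673874 = 254.4 W/m².

Q̄ ≈ 254 W/m²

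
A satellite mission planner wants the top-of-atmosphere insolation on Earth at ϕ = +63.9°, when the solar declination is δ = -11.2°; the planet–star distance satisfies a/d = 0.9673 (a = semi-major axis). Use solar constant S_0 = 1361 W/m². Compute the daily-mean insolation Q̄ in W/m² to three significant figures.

Q̄ ≈ 78.4 W/m²

cos h₀ = −tan(+63.9°) tan(-11.200°) = 0.4042, h₀ = 1.1547 rad.
Bracket: h₀ sin ϕ sin δ + cos ϕ cos δ sin h₀ = 1.1547×0.89803×-0.19423 + 0.43994×0.98096×0.91468 = -0.201408 + 0.394743 = 0.193335.
Inverse-square distance factor (a/d)² = 0.9673² = 0.935669.
Q̄ = (S_0/π) × 0.935669 × [bracket] = (1361/π) × 0.935669 × 0.193335 = 78.37 W/m².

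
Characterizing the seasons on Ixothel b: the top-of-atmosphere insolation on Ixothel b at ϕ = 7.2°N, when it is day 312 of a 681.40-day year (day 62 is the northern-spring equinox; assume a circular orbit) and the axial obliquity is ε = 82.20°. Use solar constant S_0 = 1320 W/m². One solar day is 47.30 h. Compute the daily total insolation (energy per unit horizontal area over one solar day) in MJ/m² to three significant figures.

Solar longitude: L_s = 360° × (312 − 62)/681.40 = 132.081°.
sin δ = sin 82.20° × sin 132.081° = 0.73533, so δ = +47.335°.
cos h₀ = −tan(+7.2°) tan(+47.335°) = -0.1371, h₀ = 1.7083 rad.
Bracket: h₀ sin ϕ sin δ + cos ϕ cos δ sin h₀ = 1.7083×0.12533×0.73533 + 0.99211×0.67771×0.99056 = 0.157435 + 0.666016 = 0.823451.
Q̄ = (S_0/π) × [bracket] = (1320/π) × 0.823451 = 345.99 W/m².
Daily total = Q̄ × 47.30 h × 3600 s/h = 345.99 × 47.30 × 3600 / 10⁶ = 58.92 MJ/m².

58.9 MJ/m²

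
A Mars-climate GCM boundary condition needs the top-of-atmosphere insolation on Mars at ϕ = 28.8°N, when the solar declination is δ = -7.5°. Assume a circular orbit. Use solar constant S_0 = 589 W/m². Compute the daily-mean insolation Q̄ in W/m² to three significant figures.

Q̄ ≈ 145 W/m²

cos h₀ = −tan(+28.8°) tan(-7.500°) = 0.0724, h₀ = 1.4984 rad.
Bracket: h₀ sin ϕ sin δ + cos ϕ cos δ sin h₀ = 1.4984×0.48175×-0.13053 + 0.87631×0.99144×0.99738 = -0.094224 + 0.866533 = 0.772309.
Q̄ = (S_0/π) × [bracket] = (589/π) × 0.772309 = 144.8 W/m².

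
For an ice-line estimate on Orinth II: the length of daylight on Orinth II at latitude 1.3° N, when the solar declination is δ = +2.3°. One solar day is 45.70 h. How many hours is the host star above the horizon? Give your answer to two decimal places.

cos H₀ = −tan φ · tan δ = −tan(+1.3°) × tan(+2.300°) = -0.0009, so H₀ = 1.5717 rad = 90.05°.
Daylight = 2H₀/(2π) × 45.70 h = (1.5717/π) × 45.70 = 22.86 h.

22.86 h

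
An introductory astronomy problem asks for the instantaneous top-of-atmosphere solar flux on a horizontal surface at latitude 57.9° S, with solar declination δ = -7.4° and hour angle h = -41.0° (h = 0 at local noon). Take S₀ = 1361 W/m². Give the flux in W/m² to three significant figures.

cos θ_z = sin φ sin δ + cos φ cos δ cos h = 0.109106 + 0.397711 = 0.506817.
Flux = S₀ · cos θ_z = 1361 × 0.506817 = 689.8 W/m².

690 W/m²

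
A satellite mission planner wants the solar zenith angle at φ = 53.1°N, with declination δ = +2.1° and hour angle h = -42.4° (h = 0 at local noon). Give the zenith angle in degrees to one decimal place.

θ_z = 61.8°

cos θ_z = sin φ sin δ + cos φ cos δ cos h = 0.029303 + 0.443086 = 0.472389.
θ_z = arccos(0.472389) = 61.8°.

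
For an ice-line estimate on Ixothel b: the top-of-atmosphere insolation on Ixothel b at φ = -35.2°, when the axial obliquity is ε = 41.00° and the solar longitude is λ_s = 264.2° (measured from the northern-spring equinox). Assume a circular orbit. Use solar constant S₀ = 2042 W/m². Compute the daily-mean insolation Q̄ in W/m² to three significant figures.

Solar declination: sin δ = sin ε · sin λ_s = sin 41.00° × sin 264.2° = -0.65270, so δ = -40.746°.
cos H₀ = −tan(-35.2°) tan(-40.746°) = -0.6077, H₀ = 2.2240 rad.
Bracket: H₀ sin φ sin δ + cos φ cos δ sin H₀ = 2.2240×-0.57643×-0.65270 + 0.81714×0.75762×0.79414 = 0.836749 + 0.491637 = 1.328386.
Q̄ = (S₀/π) × [bracket] = (2042/π) × 1.328386 = 863.4 W/m².

Q̄ ≈ 863 W/m²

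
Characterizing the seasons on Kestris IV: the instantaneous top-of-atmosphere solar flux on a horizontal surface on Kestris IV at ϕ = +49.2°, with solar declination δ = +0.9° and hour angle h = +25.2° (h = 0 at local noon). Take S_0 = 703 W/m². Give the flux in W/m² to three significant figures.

424 W/m²

cos θ_z = sin ϕ sin δ + cos ϕ cos δ cos h = 0.011890 + 0.591160 = 0.603050.
Flux = S_0 · cos θ_z = 703 × 0.603050 = 423.9 W/m².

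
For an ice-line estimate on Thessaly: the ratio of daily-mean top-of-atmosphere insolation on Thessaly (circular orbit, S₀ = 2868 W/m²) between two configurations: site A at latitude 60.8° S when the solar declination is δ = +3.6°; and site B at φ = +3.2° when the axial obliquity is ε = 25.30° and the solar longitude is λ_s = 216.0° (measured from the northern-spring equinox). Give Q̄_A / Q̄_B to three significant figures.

Q̄_A / Q̄_B ≈ 0.428

— Configuration A (φ=-60.8°):
cos H₀ = −tan(-60.8°) tan(+3.600°) = 0.1126, H₀ = 1.4580 rad.
Bracket: H₀ sin φ sin δ + cos φ cos δ sin H₀ = 1.4580×-0.87292×0.06279 + 0.48786×0.99803×0.99364 = -0.079914 + 0.483802 = 0.403888.
Q̄ = (S₀/π) × [bracket] = (2868/π) × 0.403888 = 368.71 W/m².
— Configuration B (φ=+3.2°):
Solar declination: sin δ = sin ε · sin λ_s = sin 25.30° × sin 216.0° = -0.25119, so δ = -14.548°.
cos H₀ = −tan(+3.2°) tan(-14.548°) = 0.0145, H₀ = 1.5563 rad.
Bracket: H₀ sin φ sin δ + cos φ cos δ sin H₀ = 1.5563×0.05582×-0.25119 + 0.99844×0.96794×0.99989 = -0.021822 + 0.966324 = 0.944502.
Q̄ = (S₀/π) × [bracket] = (2868/π) × 0.944502 = 862.25 W/m².
Ratio Q̄_A / Q̄_B = 368.71 / 862.25 = 0.4276.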